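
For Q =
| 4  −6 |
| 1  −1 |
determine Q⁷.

tr Q = 3 and det Q = 2, so the characteristic polynomial is λ² − (3)λ + (2) with roots 2 and 1.
Eigenvectors give P = [[−3, 2], [−1, 1]] with P⁻¹ = [[−1, 2], [−1, 3]], and Q = P·diag(2, 1)·P⁻¹.
Then Q⁷ = P·diag(128, 1)·P⁻¹ = [[−384, 2], [−128, 1]] · [[−1, 2], [−1, 3]] = [[382, −762], [127, −253]].

[[382, −762], [127, −253]]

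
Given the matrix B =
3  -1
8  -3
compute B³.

B² = I (check: tr B = 0 and det B = -1), so B³ = B since 3 is odd.

[[3, -1], [8, -3]]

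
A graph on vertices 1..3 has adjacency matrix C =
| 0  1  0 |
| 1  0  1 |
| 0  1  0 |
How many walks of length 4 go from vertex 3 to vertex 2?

0

The number of length-4 walks from vertex 3 to vertex 2 is entry (3,2) of C^4, where C is the adjacency matrix.
C^2 = [[1, 0, 1], [0, 2, 0], [1, 0, 1]]
C^3 = [[0, 2, 0], [2, 0, 2], [0, 2, 0]]
C^4 = [[2, 0, 2], [0, 4, 0], [2, 0, 2]]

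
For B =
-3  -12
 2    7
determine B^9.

tr B = 4 and det B = 3, so the characteristic polynomial is λ² − (4)λ + (3) with roots 1 and 3.
Eigenvectors give P = [[3, 2], [-1, -1]] with P⁻¹ = [[1, 2], [-1, -3]], and B = P·diag(1, 3)·P⁻¹.
Then B^9 = P·diag(1, 19683)·P⁻¹ = [[3, 39366], [-1, -19683]] · [[1, 2], [-1, -3]] = [[-39363, -118092], [19682, 59047]].

[[-39363, -118092], [19682, 59047]]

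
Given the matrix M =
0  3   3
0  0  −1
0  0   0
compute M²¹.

[[0, 0, 0], [0, 0, 0], [0, 0, 0]]

M is strictly triangular, hence nilpotent: M³ = 0, so M²¹ = 0.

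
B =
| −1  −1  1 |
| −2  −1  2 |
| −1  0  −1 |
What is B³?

B² = [[2, 2, −4], [2, 3, −6], [2, 1, 0]]
B³ = [[−2, −4, 10], [−2, −5, 14], [−4, −3, 4]]

[[−2, −4, 10], [−2, −5, 14], [−4, −3, 4]]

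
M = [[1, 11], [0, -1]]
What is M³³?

[[1, 11], [0, -1]]

M² = I (check: tr M = 0 and det M = -1), so M³³ = M since 33 is odd.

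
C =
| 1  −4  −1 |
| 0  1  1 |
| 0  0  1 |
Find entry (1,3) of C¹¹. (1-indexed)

C = I + N where N = [[0, −4, −1], [0, 0, 1], [0, 0, 0]] is strictly upper-triangular, so N³ = 0.
(I + N)¹¹ = I + 11·N + 55·N² = [[1, −44, −231], [0, 1, 11], [0, 0, 1]].

−231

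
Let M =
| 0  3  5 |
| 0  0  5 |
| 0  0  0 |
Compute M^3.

[[0, 0, 0], [0, 0, 0], [0, 0, 0]]

M is strictly triangular, hence nilpotent: M^3 = 0, so M^3 = 0.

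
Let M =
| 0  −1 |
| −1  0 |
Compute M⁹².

M² = I (check: tr M = 0 and det M = −1), so M⁹² = I since 92 is even.

[[1, 0], [0, 1]]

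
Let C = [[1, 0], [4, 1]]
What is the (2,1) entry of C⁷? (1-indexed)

28

C = I + N where N = [[0, 0], [4, 0]] is strictly lower-triangular, so N² = 0.
(I + N)⁷ = I + 7·N = [[1, 0], [28, 1]].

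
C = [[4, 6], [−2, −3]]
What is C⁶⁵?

C² = C (a projection; rank 1, trace 1), so C⁶⁵ = C.

[[4, 6], [−2, −3]]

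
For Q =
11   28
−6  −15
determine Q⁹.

[[118091, 275548], [−59046, −137775]]

tr Q = −4 and det Q = 3, so the characteristic polynomial is λ² − (−4)λ + (3) with roots −1 and −3.
Eigenvectors give P = [[7, −2], [−3, 1]] with P⁻¹ = [[1, 2], [3, 7]], and Q = P·diag(−1, −3)·P⁻¹.
Then Q⁹ = P·diag(−1, −19683)·P⁻¹ = [[−7, 39366], [3, −19683]] · [[1, 2], [3, 7]] = [[118091, 275548], [−59046, −137775]].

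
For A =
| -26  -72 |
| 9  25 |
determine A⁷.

[[-1160, -3096], [387, 1033]]

tr A = -1 and det A = -2, so the characteristic polynomial is λ² − (-1)λ + (-2) with roots 1 and -2.
Eigenvectors give P = [[8, -3], [-3, 1]] with P⁻¹ = [[-1, -3], [-3, -8]], and A = P·diag(1, -2)·P⁻¹.
Then A⁷ = P·diag(1, -128)·P⁻¹ = [[8, 384], [-3, -128]] · [[-1, -3], [-3, -8]] = [[-1160, -3096], [387, 1033]].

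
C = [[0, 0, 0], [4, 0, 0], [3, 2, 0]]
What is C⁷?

C is strictly triangular, hence nilpotent: C³ = 0, so C⁷ = 0.

[[0, 0, 0], [0, 0, 0], [0, 0, 0]]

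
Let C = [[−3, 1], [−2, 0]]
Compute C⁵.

tr C = −3 and det C = 2, so the characteristic polynomial is λ² − (−3)λ + (2) with roots −2 and −1.
Eigenvectors give P = [[1, −1], [1, −2]] with P⁻¹ = [[2, −1], [1, −1]], and C = P·diag(−2, −1)·P⁻¹.
Then C⁵ = P·diag(−32, −1)·P⁻¹ = [[−32, 1], [−32, 2]] · [[2, −1], [1, −1]] = [[−63, 31], [−62, 30]].

[[−63, 31], [−62, 30]]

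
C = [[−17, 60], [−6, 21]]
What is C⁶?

tr C = 4 and det C = 3, so the characteristic polynomial is λ² − (4)λ + (3) with roots 3 and 1.
Eigenvectors give P = [[3, 10], [1, 3]] with P⁻¹ = [[−3, 10], [1, −3]], and C = P·diag(3, 1)·P⁻¹.
Then C⁶ = P·diag(729, 1)·P⁻¹ = [[2187, 10], [729, 3]] · [[−3, 10], [1, −3]] = [[−6551, 21840], [−2184, 7281]].

[[−6551, 21840], [−2184, 7281]]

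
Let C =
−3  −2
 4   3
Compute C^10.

[[1, 0], [0, 1]]

C² = I (check: tr C = 0 and det C = −1), so C^10 = I since 10 is even.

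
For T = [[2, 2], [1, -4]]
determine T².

[[6, -4], [-2, 18]]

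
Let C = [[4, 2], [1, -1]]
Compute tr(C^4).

369

C^2 = [[18, 6], [3, 3]]
C^3 = [[78, 30], [15, 3]]
C^4 = [[342, 126], [63, 27]]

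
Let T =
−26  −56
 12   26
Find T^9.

[[−6656, −14336], [3072, 6656]]

tr T = 0 and det T = −4, so the characteristic polynomial is λ² − (0)λ + (−4) with roots 2 and −2.
Eigenvectors give P = [[−2, 7], [1, −3]] with P⁻¹ = [[3, 7], [1, 2]], and T = P·diag(2, −2)·P⁻¹.
Then T^9 = P·diag(512, −512)·P⁻¹ = [[−1024, −3584], [512, 1536]] · [[3, 7], [1, 2]] = [[−6656, −14336], [3072, 6656]].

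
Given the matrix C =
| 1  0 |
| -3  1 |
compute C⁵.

C = I + N where N = [[0, 0], [-3, 0]] is strictly lower-triangular, so N² = 0.
(I + N)⁵ = I + 5·N = [[1, 0], [-15, 1]].

[[1, 0], [-15, 1]]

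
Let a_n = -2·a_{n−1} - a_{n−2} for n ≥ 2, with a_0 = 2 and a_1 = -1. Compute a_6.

With companion matrix A = [[-2, -1], [1, 0]], [a_n, a_{n−1}]ᵀ = A·[a_{n−1}, a_{n−2}]ᵀ, so [a_6, a_5]ᵀ = A⁵·[a_1, a_0]ᵀ.
A⁵ = [[-6, -5], [5, 4]], giving [a_6, a_5]ᵀ = [[-4], [3]].

-4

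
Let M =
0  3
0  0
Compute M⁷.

M is strictly triangular, hence nilpotent: M² = 0, so M⁷ = 0.

[[0, 0], [0, 0]]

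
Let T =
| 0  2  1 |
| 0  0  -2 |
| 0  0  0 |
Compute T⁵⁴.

[[0, 0, 0], [0, 0, 0], [0, 0, 0]]

T is strictly triangular, hence nilpotent: T³ = 0, so T⁵⁴ = 0.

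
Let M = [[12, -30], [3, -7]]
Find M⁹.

[[192222, -575130], [57513, -172027]]

tr M = 5 and det M = 6, so the characteristic polynomial is λ² − (5)λ + (6) with roots 2 and 3.
Eigenvectors give P = [[3, 10], [1, 3]] with P⁻¹ = [[-3, 10], [1, -3]], and M = P·diag(2, 3)·P⁻¹.
Then M⁹ = P·diag(512, 19683)·P⁻¹ = [[1536, 196830], [512, 59049]] · [[-3, 10], [1, -3]] = [[192222, -575130], [57513, -172027]].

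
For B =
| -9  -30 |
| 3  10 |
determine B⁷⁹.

[[-9, -30], [3, 10]]

B² = B (a projection; rank 1, trace 1), so B⁷⁹ = B.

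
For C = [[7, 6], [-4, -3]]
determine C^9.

tr C = 4 and det C = 3, so the characteristic polynomial is λ² − (4)λ + (3) with roots 3 and 1.
Eigenvectors give P = [[3, -1], [-2, 1]] with P⁻¹ = [[1, 1], [2, 3]], and C = P·diag(3, 1)·P⁻¹.
Then C^9 = P·diag(19683, 1)·P⁻¹ = [[59049, -1], [-39366, 1]] · [[1, 1], [2, 3]] = [[59047, 59046], [-39364, -39363]].

[[59047, 59046], [-39364, -39363]]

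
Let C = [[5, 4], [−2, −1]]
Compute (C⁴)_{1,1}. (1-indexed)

tr C = 4 and det C = 3, so the characteristic polynomial is λ² − (4)λ + (3) with roots 3 and 1.
Eigenvectors give P = [[−2, 1], [1, −1]] with P⁻¹ = [[−1, −1], [−1, −2]], and C = P·diag(3, 1)·P⁻¹.
Then C⁴ = P·diag(81, 1)·P⁻¹ = [[−162, 1], [81, −1]] · [[−1, −1], [−1, −2]] = [[161, 160], [−80, −79]].

161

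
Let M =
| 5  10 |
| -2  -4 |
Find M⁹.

M² = M (a projection; rank 1, trace 1), so M⁹ = M.

[[5, 10], [-2, -4]]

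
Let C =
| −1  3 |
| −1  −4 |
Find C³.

C² = [[−2, −15], [5, 13]]
C³ = [[17, 54], [−18, −37]]

[[17, 54], [−18, −37]]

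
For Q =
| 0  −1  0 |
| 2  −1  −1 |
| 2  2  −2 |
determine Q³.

[[4, 3, −3], [0, 13, −3], [−12, 12, 4]]

Q² = [[−2, 1, 1], [−4, −3, 3], [0, −8, 2]]
Q³ = [[4, 3, −3], [0, 13, −3], [−12, 12, 4]]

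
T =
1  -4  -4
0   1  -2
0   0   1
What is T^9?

T = I + N where N = [[0, -4, -4], [0, 0, -2], [0, 0, 0]] is strictly upper-triangular, so N^3 = 0.
(I + N)^9 = I + 9·N + 36·N^2 = [[1, -36, 252], [0, 1, -18], [0, 0, 1]].

[[1, -36, 252], [0, 1, -18], [0, 0, 1]]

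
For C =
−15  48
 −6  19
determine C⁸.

[[−52479, 157440], [−19680, 59041]]

tr C = 4 and det C = 3, so the characteristic polynomial is λ² − (4)λ + (3) with roots 1 and 3.
Eigenvectors give P = [[3, −8], [1, −3]] with P⁻¹ = [[3, −8], [1, −3]], and C = P·diag(1, 3)·P⁻¹.
Then C⁸ = P·diag(1, 6561)·P⁻¹ = [[3, −52488], [1, −19683]] · [[3, −8], [1, −3]] = [[−52479, 157440], [−19680, 59041]].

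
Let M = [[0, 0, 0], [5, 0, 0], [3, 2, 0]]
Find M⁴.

[[0, 0, 0], [0, 0, 0], [0, 0, 0]]

M is strictly triangular, hence nilpotent: M³ = 0, so M⁴ = 0.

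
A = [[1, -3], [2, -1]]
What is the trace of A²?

-10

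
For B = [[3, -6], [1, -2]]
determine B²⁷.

B² = B (a projection; rank 1, trace 1), so B²⁷ = B.

[[3, -6], [1, -2]]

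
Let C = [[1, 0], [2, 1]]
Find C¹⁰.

[[1, 0], [20, 1]]

C = I + N where N = [[0, 0], [2, 0]] is strictly lower-triangular, so N² = 0.
(I + N)¹⁰ = I + 10·N = [[1, 0], [20, 1]].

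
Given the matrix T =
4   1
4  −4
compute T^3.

[[80, 20], [80, −80]]

T^2 = [[20, 0], [0, 20]]
T^3 = [[80, 20], [80, −80]]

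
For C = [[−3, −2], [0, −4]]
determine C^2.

[[9, 14], [0, 16]]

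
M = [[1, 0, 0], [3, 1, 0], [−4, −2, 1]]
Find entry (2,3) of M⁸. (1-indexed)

M = I + N where N = [[0, 0, 0], [3, 0, 0], [−4, −2, 0]] is strictly lower-triangular, so N³ = 0.
(I + N)⁸ = I + 8·N + 28·N² = [[1, 0, 0], [24, 1, 0], [−200, −16, 1]].

0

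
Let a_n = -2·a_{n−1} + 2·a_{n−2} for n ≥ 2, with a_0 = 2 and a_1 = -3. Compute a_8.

With companion matrix C = [[-2, 2], [1, 0]], [a_n, a_{n−1}]ᵀ = C·[a_{n−1}, a_{n−2}]ᵀ, so [a_8, a_7]ᵀ = C⁷·[a_1, a_0]ᵀ.
C⁷ = [[-896, 656], [328, -240]], giving [a_8, a_7]ᵀ = [[4000], [-1464]].

4000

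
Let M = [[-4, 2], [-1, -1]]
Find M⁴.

tr M = -5 and det M = 6, so the characteristic polynomial is λ² − (-5)λ + (6) with roots -3 and -2.
Eigenvectors give P = [[2, 1], [1, 1]] with P⁻¹ = [[1, -1], [-1, 2]], and M = P·diag(-3, -2)·P⁻¹.
Then M⁴ = P·diag(81, 16)·P⁻¹ = [[162, 16], [81, 16]] · [[1, -1], [-1, 2]] = [[146, -130], [65, -49]].

[[146, -130], [65, -49]]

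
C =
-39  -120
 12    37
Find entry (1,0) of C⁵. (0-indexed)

tr C = -2 and det C = -3, so the characteristic polynomial is λ² − (-2)λ + (-3) with roots 1 and -3.
Eigenvectors give P = [[-3, 10], [1, -3]] with P⁻¹ = [[3, 10], [1, 3]], and C = P·diag(1, -3)·P⁻¹.
Then C⁵ = P·diag(1, -243)·P⁻¹ = [[-3, -2430], [1, 729]] · [[3, 10], [1, 3]] = [[-2439, -7320], [732, 2197]].

732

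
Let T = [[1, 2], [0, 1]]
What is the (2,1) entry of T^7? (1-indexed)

0

T = I + N where N = [[0, 2], [0, 0]] is strictly upper-triangular, so N^2 = 0.
(I + N)^7 = I + 7·N = [[1, 14], [0, 1]].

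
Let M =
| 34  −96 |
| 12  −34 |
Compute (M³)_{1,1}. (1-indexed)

136

tr M = 0 and det M = −4, so the characteristic polynomial is λ² − (0)λ + (−4) with roots −2 and 2.
Eigenvectors give P = [[−8, −3], [−3, −1]] with P⁻¹ = [[1, −3], [−3, 8]], and M = P·diag(−2, 2)·P⁻¹.
Then M³ = P·diag(−8, 8)·P⁻¹ = [[64, −24], [24, −8]] · [[1, −3], [−3, 8]] = [[136, −384], [48, −136]].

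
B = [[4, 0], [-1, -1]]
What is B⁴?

[[256, 0], [-51, 1]]

B² = [[16, 0], [-3, 1]]
B³ = [[64, 0], [-13, -1]]
B⁴ = [[256, 0], [-51, 1]]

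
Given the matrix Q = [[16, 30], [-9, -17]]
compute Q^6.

tr Q = -1 and det Q = -2, so the characteristic polynomial is λ² − (-1)λ + (-2) with roots 1 and -2.
Eigenvectors give P = [[-2, -5], [1, 3]] with P⁻¹ = [[-3, -5], [1, 2]], and Q = P·diag(1, -2)·P⁻¹.
Then Q^6 = P·diag(1, 64)·P⁻¹ = [[-2, -320], [1, 192]] · [[-3, -5], [1, 2]] = [[-314, -630], [189, 379]].

[[-314, -630], [189, 379]]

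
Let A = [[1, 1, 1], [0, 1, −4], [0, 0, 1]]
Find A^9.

[[1, 9, −135], [0, 1, −36], [0, 0, 1]]

A = I + N where N = [[0, 1, 1], [0, 0, −4], [0, 0, 0]] is strictly upper-triangular, so N^3 = 0.
(I + N)^9 = I + 9·N + 36·N^2 = [[1, 9, −135], [0, 1, −36], [0, 0, 1]].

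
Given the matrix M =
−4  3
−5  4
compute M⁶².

[[1, 0], [0, 1]]

M² = I (check: tr M = 0 and det M = −1), so M⁶² = I since 62 is even.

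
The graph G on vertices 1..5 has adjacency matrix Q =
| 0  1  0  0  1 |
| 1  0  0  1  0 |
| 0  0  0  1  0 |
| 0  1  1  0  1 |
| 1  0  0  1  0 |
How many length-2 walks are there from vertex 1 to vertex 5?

0

The number of length-2 walks from vertex 1 to vertex 5 is entry (1,5) of Q², where Q is the adjacency matrix.
Q² = [[2, 0, 0, 2, 0], [0, 2, 1, 0, 2], [0, 1, 1, 0, 1], [2, 0, 0, 3, 0], [0, 2, 1, 0, 2]]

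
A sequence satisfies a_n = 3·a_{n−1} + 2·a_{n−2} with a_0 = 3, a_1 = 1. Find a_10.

With companion matrix T = [[3, 2], [1, 0]], [a_n, a_{n−1}]ᵀ = T·[a_{n−1}, a_{n−2}]ᵀ, so [a_10, a_9]ᵀ = T⁹·[a_1, a_0]ᵀ.
T⁹ = [[79647, 44726], [22363, 12558]], giving [a_10, a_9]ᵀ = [[213825], [60037]].

213825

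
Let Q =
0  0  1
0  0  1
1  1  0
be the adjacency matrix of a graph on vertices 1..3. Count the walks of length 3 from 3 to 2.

2

The number of length-3 walks from vertex 3 to vertex 2 is entry (3,2) of Q³, where Q is the adjacency matrix.
Q² = [[1, 1, 0], [1, 1, 0], [0, 0, 2]]
Q³ = [[0, 0, 2], [0, 0, 2], [2, 2, 0]]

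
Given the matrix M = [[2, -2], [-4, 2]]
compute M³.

[[56, -40], [-80, 56]]

M² = [[12, -8], [-16, 12]]
M³ = [[56, -40], [-80, 56]]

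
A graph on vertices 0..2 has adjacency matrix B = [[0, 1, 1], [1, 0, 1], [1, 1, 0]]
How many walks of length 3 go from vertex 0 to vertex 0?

2

The number of length-3 walks from vertex 0 to vertex 0 is entry (0,0) of B³, where B is the adjacency matrix.
B² = [[2, 1, 1], [1, 2, 1], [1, 1, 2]]
B³ = [[2, 3, 3], [3, 2, 3], [3, 3, 2]]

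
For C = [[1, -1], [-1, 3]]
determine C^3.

[[6, -14], [-14, 34]]

C^2 = [[2, -4], [-4, 10]]
C^3 = [[6, -14], [-14, 34]]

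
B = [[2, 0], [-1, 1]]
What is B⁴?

tr B = 3 and det B = 2, so the characteristic polynomial is λ² − (3)λ + (2) with roots 2 and 1.
Eigenvectors give P = [[-1, 0], [1, 1]] with P⁻¹ = [[-1, 0], [1, 1]], and B = P·diag(2, 1)·P⁻¹.
Then B⁴ = P·diag(16, 1)·P⁻¹ = [[-16, 0], [16, 1]] · [[-1, 0], [1, 1]] = [[16, 0], [-15, 1]].

[[16, 0], [-15, 1]]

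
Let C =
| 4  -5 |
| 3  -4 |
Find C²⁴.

C² = I (check: tr C = 0 and det C = -1), so C²⁴ = I since 24 is even.

[[1, 0], [0, 1]]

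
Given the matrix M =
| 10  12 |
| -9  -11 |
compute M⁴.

tr M = -1 and det M = -2, so the characteristic polynomial is λ² − (-1)λ + (-2) with roots 1 and -2.
Eigenvectors give P = [[-4, 1], [3, -1]] with P⁻¹ = [[-1, -1], [-3, -4]], and M = P·diag(1, -2)·P⁻¹.
Then M⁴ = P·diag(1, 16)·P⁻¹ = [[-4, 16], [3, -16]] · [[-1, -1], [-3, -4]] = [[-44, -60], [45, 61]].

[[-44, -60], [45, 61]]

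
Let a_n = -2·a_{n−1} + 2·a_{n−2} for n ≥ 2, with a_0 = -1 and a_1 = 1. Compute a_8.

-1552

With companion matrix Q = [[-2, 2], [1, 0]], [a_n, a_{n−1}]ᵀ = Q·[a_{n−1}, a_{n−2}]ᵀ, so [a_8, a_7]ᵀ = Q^7·[a_1, a_0]ᵀ.
Q^7 = [[-896, 656], [328, -240]], giving [a_8, a_7]ᵀ = [[-1552], [568]].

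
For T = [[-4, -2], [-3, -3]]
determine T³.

T² = [[22, 14], [21, 15]]
T³ = [[-130, -86], [-129, -87]]

[[-130, -86], [-129, -87]]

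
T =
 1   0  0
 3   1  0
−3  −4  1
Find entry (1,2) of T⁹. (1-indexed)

T = I + N where N = [[0, 0, 0], [3, 0, 0], [−3, −4, 0]] is strictly lower-triangular, so N³ = 0.
(I + N)⁹ = I + 9·N + 36·N² = [[1, 0, 0], [27, 1, 0], [−459, −36, 1]].

0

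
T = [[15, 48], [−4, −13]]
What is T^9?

tr T = 2 and det T = −3, so the characteristic polynomial is λ² − (2)λ + (−3) with roots −1 and 3.
Eigenvectors give P = [[−3, −4], [1, 1]] with P⁻¹ = [[1, 4], [−1, −3]], and T = P·diag(−1, 3)·P⁻¹.
Then T^9 = P·diag(−1, 19683)·P⁻¹ = [[3, −78732], [−1, 19683]] · [[1, 4], [−1, −3]] = [[78735, 236208], [−19684, −59053]].

[[78735, 236208], [−19684, −59053]]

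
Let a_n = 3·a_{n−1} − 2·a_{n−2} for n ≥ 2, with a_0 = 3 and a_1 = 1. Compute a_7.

With companion matrix T = [[3, −2], [1, 0]], [a_n, a_{n−1}]ᵀ = T·[a_{n−1}, a_{n−2}]ᵀ, so [a_7, a_6]ᵀ = T^6·[a_1, a_0]ᵀ.
T^6 = [[127, −126], [63, −62]], giving [a_7, a_6]ᵀ = [[−251], [−123]].

−251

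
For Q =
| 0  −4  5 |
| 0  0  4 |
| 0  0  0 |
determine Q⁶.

[[0, 0, 0], [0, 0, 0], [0, 0, 0]]

Q is strictly triangular, hence nilpotent: Q³ = 0, so Q⁶ = 0.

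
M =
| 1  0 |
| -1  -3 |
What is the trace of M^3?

-26

M^2 = [[1, 0], [2, 9]]
M^3 = [[1, 0], [-7, -27]]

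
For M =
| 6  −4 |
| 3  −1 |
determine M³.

tr M = 5 and det M = 6, so the characteristic polynomial is λ² − (5)λ + (6) with roots 2 and 3.
Eigenvectors give P = [[−1, 4], [−1, 3]] with P⁻¹ = [[3, −4], [1, −1]], and M = P·diag(2, 3)·P⁻¹.
Then M³ = P·diag(8, 27)·P⁻¹ = [[−8, 108], [−8, 81]] · [[3, −4], [1, −1]] = [[84, −76], [57, −49]].

[[84, −76], [57, −49]]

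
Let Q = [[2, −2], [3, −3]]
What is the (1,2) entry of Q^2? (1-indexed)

2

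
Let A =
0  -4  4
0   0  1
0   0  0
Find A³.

A is strictly triangular, hence nilpotent: A³ = 0, so A³ = 0.

[[0, 0, 0], [0, 0, 0], [0, 0, 0]]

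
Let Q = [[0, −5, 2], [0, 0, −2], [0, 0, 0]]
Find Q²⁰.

[[0, 0, 0], [0, 0, 0], [0, 0, 0]]

Q is strictly triangular, hence nilpotent: Q³ = 0, so Q²⁰ = 0.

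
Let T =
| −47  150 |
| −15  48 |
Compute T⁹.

[[−182267, 605850], [−60585, 201438]]

tr T = 1 and det T = −6, so the characteristic polynomial is λ² − (1)λ + (−6) with roots 3 and −2.
Eigenvectors give P = [[3, 10], [1, 3]] with P⁻¹ = [[−3, 10], [1, −3]], and T = P·diag(3, −2)·P⁻¹.
Then T⁹ = P·diag(19683, −512)·P⁻¹ = [[59049, −5120], [19683, −1536]] · [[−3, 10], [1, −3]] = [[−182267, 605850], [−60585, 201438]].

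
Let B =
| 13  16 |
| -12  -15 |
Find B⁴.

[[-239, -320], [240, 321]]

tr B = -2 and det B = -3, so the characteristic polynomial is λ² − (-2)λ + (-3) with roots 1 and -3.
Eigenvectors give P = [[-4, -1], [3, 1]] with P⁻¹ = [[-1, -1], [3, 4]], and B = P·diag(1, -3)·P⁻¹.
Then B⁴ = P·diag(1, 81)·P⁻¹ = [[-4, -81], [3, 81]] · [[-1, -1], [3, 4]] = [[-239, -320], [240, 321]].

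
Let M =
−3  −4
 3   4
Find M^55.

M² = M (a projection; rank 1, trace 1), so M^55 = M.

[[−3, −4], [3, 4]]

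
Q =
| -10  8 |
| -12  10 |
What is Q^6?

[[64, 0], [0, 64]]

tr Q = 0 and det Q = -4, so the characteristic polynomial is λ² − (0)λ + (-4) with roots 2 and -2.
Eigenvectors give P = [[-2, 1], [-3, 1]] with P⁻¹ = [[1, -1], [3, -2]], and Q = P·diag(2, -2)·P⁻¹.
Then Q^6 = P·diag(64, 64)·P⁻¹ = [[-128, 64], [-192, 64]] · [[1, -1], [3, -2]] = [[64, 0], [0, 64]].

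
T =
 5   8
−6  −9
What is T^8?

tr T = −4 and det T = 3, so the characteristic polynomial is λ² − (−4)λ + (3) with roots −3 and −1.
Eigenvectors give P = [[−1, 4], [1, −3]] with P⁻¹ = [[3, 4], [1, 1]], and T = P·diag(−3, −1)·P⁻¹.
Then T^8 = P·diag(6561, 1)·P⁻¹ = [[−6561, 4], [6561, −3]] · [[3, 4], [1, 1]] = [[−19679, −26240], [19680, 26241]].

[[−19679, −26240], [19680, 26241]]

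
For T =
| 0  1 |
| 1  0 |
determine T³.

[[0, 1], [1, 0]]

T² = I (check: tr T = 0 and det T = -1), so T³ = T since 3 is odd.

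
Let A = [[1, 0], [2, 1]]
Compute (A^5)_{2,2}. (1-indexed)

A = I + N where N = [[0, 0], [2, 0]] is strictly lower-triangular, so N^2 = 0.
(I + N)^5 = I + 5·N = [[1, 0], [10, 1]].

1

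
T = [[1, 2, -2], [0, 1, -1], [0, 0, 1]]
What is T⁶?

[[1, 12, -42], [0, 1, -6], [0, 0, 1]]

T = I + N where N = [[0, 2, -2], [0, 0, -1], [0, 0, 0]] is strictly upper-triangular, so N³ = 0.
(I + N)⁶ = I + 6·N + 15·N² = [[1, 12, -42], [0, 1, -6], [0, 0, 1]].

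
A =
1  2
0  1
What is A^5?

[[1, 10], [0, 1]]

A = I + N where N = [[0, 2], [0, 0]] is strictly upper-triangular, so N^2 = 0.
(I + N)^5 = I + 5·N = [[1, 10], [0, 1]].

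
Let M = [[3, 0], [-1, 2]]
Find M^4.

[[81, 0], [-65, 16]]

tr M = 5 and det M = 6, so the characteristic polynomial is λ² − (5)λ + (6) with roots 2 and 3.
Eigenvectors give P = [[0, -1], [-1, 1]] with P⁻¹ = [[-1, -1], [-1, 0]], and M = P·diag(2, 3)·P⁻¹.
Then M^4 = P·diag(16, 81)·P⁻¹ = [[0, -81], [-16, 81]] · [[-1, -1], [-1, 0]] = [[81, 0], [-65, 16]].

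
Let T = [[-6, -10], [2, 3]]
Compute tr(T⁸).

257

tr T = -3 and det T = 2, so the characteristic polynomial is λ² − (-3)λ + (2) with roots -1 and -2.
Eigenvectors give P = [[-2, 5], [1, -2]] with P⁻¹ = [[2, 5], [1, 2]], and T = P·diag(-1, -2)·P⁻¹.
Then T⁸ = P·diag(1, 256)·P⁻¹ = [[-2, 1280], [1, -512]] · [[2, 5], [1, 2]] = [[1276, 2550], [-510, -1019]].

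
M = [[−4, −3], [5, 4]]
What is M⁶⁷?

[[−4, −3], [5, 4]]

M² = I (check: tr M = 0 and det M = −1), so M⁶⁷ = M since 67 is odd.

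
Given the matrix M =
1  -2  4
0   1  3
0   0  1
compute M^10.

M = I + N where N = [[0, -2, 4], [0, 0, 3], [0, 0, 0]] is strictly upper-triangular, so N^3 = 0.
(I + N)^10 = I + 10·N + 45·N^2 = [[1, -20, -230], [0, 1, 30], [0, 0, 1]].

[[1, -20, -230], [0, 1, 30], [0, 0, 1]]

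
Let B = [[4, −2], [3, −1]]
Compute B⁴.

[[46, −30], [45, −29]]

tr B = 3 and det B = 2, so the characteristic polynomial is λ² − (3)λ + (2) with roots 1 and 2.
Eigenvectors give P = [[2, −1], [3, −1]] with P⁻¹ = [[−1, 1], [−3, 2]], and B = P·diag(1, 2)·P⁻¹.
Then B⁴ = P·diag(1, 16)·P⁻¹ = [[2, −16], [3, −16]] · [[−1, 1], [−3, 2]] = [[46, −30], [45, −29]].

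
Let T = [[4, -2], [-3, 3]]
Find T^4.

[[778, -518], [-777, 519]]

T^2 = [[22, -14], [-21, 15]]
T^3 = [[130, -86], [-129, 87]]
T^4 = [[778, -518], [-777, 519]]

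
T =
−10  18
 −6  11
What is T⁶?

tr T = 1 and det T = −2, so the characteristic polynomial is λ² − (1)λ + (−2) with roots 2 and −1.
Eigenvectors give P = [[3, 2], [2, 1]] with P⁻¹ = [[−1, 2], [2, −3]], and T = P·diag(2, −1)·P⁻¹.
Then T⁶ = P·diag(64, 1)·P⁻¹ = [[192, 2], [128, 1]] · [[−1, 2], [2, −3]] = [[−188, 378], [−126, 253]].

[[−188, 378], [−126, 253]]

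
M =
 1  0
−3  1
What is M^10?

M = I + N where N = [[0, 0], [−3, 0]] is strictly lower-triangular, so N^2 = 0.
(I + N)^10 = I + 10·N = [[1, 0], [−30, 1]].

[[1, 0], [−30, 1]]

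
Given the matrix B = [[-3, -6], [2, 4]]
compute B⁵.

[[-3, -6], [2, 4]]

B² = B (a projection; rank 1, trace 1), so B⁵ = B.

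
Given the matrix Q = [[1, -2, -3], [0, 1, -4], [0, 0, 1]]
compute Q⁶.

Q = I + N where N = [[0, -2, -3], [0, 0, -4], [0, 0, 0]] is strictly upper-triangular, so N³ = 0.
(I + N)⁶ = I + 6·N + 15·N² = [[1, -12, 102], [0, 1, -24], [0, 0, 1]].

[[1, -12, 102], [0, 1, -24], [0, 0, 1]]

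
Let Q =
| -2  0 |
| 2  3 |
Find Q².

[[4, 0], [2, 9]]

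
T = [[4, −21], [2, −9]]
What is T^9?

[[114514, −402591], [38342, −134709]]

tr T = −5 and det T = 6, so the characteristic polynomial is λ² − (−5)λ + (6) with roots −3 and −2.
Eigenvectors give P = [[3, 7], [1, 2]] with P⁻¹ = [[−2, 7], [1, −3]], and T = P·diag(−3, −2)·P⁻¹.
Then T^9 = P·diag(−19683, −512)·P⁻¹ = [[−59049, −3584], [−19683, −1024]] · [[−2, 7], [1, −3]] = [[114514, −402591], [38342, −134709]].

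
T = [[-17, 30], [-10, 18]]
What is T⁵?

[[-857, 1650], [-550, 1068]]

tr T = 1 and det T = -6, so the characteristic polynomial is λ² − (1)λ + (-6) with roots 3 and -2.
Eigenvectors give P = [[-3, 2], [-2, 1]] with P⁻¹ = [[1, -2], [2, -3]], and T = P·diag(3, -2)·P⁻¹.
Then T⁵ = P·diag(243, -32)·P⁻¹ = [[-729, -64], [-486, -32]] · [[1, -2], [2, -3]] = [[-857, 1650], [-550, 1068]].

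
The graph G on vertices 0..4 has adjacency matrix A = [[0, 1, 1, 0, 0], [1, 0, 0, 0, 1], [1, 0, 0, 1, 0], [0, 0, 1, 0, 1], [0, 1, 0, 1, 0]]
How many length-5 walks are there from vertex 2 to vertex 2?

2

The number of length-5 walks from vertex 2 to vertex 2 is entry (2,2) of A⁵, where A is the adjacency matrix.
A² = [[2, 0, 0, 1, 1], [0, 2, 1, 1, 0], [0, 1, 2, 0, 1], [1, 1, 0, 2, 0], [1, 0, 1, 0, 2]]
A³ = [[0, 3, 3, 1, 1], [3, 0, 1, 1, 3], [3, 1, 0, 3, 1], [1, 1, 3, 0, 3], [1, 3, 1, 3, 0]]
A⁴ = [[6, 1, 1, 4, 4], [1, 6, 4, 4, 1], [1, 4, 6, 1, 4], [4, 4, 1, 6, 1], [4, 1, 4, 1, 6]]
A⁵ = [[2, 10, 10, 5, 5], [10, 2, 5, 5, 10], [10, 5, 2, 10, 5], [5, 5, 10, 2, 10], [5, 10, 5, 10, 2]]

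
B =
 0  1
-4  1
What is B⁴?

[[12, -7], [28, 5]]

B² = [[-4, 1], [-4, -3]]
B³ = [[-4, -3], [12, -7]]
B⁴ = [[12, -7], [28, 5]]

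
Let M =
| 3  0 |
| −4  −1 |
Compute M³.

M² = [[9, 0], [−8, 1]]
M³ = [[27, 0], [−28, −1]]

[[27, 0], [−28, −1]]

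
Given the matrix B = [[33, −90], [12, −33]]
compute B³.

tr B = 0 and det B = −9, so the characteristic polynomial is λ² − (0)λ + (−9) with roots −3 and 3.
Eigenvectors give P = [[−5, 3], [−2, 1]] with P⁻¹ = [[1, −3], [2, −5]], and B = P·diag(−3, 3)·P⁻¹.
Then B³ = P·diag(−27, 27)·P⁻¹ = [[135, 81], [54, 27]] · [[1, −3], [2, −5]] = [[297, −810], [108, −297]].

[[297, −810], [108, −297]]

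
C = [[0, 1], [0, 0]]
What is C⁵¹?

[[0, 0], [0, 0]]

C is strictly triangular, hence nilpotent: C² = 0, so C⁵¹ = 0.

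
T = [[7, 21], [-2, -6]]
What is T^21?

T² = T (a projection; rank 1, trace 1), so T^21 = T.

[[7, 21], [-2, -6]]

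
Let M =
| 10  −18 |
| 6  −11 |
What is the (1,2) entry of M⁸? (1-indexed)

tr M = −1 and det M = −2, so the characteristic polynomial is λ² − (−1)λ + (−2) with roots −2 and 1.
Eigenvectors give P = [[3, 2], [2, 1]] with P⁻¹ = [[−1, 2], [2, −3]], and M = P·diag(−2, 1)·P⁻¹.
Then M⁸ = P·diag(256, 1)·P⁻¹ = [[768, 2], [512, 1]] · [[−1, 2], [2, −3]] = [[−764, 1530], [−510, 1021]].

1530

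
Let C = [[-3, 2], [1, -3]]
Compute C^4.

[[193, -264], [-132, 193]]

C^2 = [[11, -12], [-6, 11]]
C^3 = [[-45, 58], [29, -45]]
C^4 = [[193, -264], [-132, 193]]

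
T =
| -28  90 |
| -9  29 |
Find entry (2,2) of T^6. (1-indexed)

tr T = 1 and det T = -2, so the characteristic polynomial is λ² − (1)λ + (-2) with roots 2 and -1.
Eigenvectors give P = [[3, -10], [1, -3]] with P⁻¹ = [[-3, 10], [-1, 3]], and T = P·diag(2, -1)·P⁻¹.
Then T^6 = P·diag(64, 1)·P⁻¹ = [[192, -10], [64, -3]] · [[-3, 10], [-1, 3]] = [[-566, 1890], [-189, 631]].

631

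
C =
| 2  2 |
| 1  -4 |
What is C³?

[[8, 28], [14, -76]]

C² = [[6, -4], [-2, 18]]
C³ = [[8, 28], [14, -76]]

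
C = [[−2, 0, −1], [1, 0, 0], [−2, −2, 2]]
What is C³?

C² = [[6, 2, 0], [−2, 0, −1], [−2, −4, 6]]
C³ = [[−10, 0, −6], [6, 2, 0], [−12, −12, 14]]

[[−10, 0, −6], [6, 2, 0], [−12, −12, 14]]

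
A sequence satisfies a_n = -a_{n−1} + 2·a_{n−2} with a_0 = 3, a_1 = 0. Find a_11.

-2046

With companion matrix T = [[-1, 2], [1, 0]], [a_n, a_{n−1}]ᵀ = T·[a_{n−1}, a_{n−2}]ᵀ, so [a_11, a_10]ᵀ = T^10·[a_1, a_0]ᵀ.
T^10 = [[683, -682], [-341, 342]], giving [a_11, a_10]ᵀ = [[-2046], [1026]].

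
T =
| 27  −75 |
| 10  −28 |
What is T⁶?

[[−3261, 9975], [−1330, 4054]]

tr T = −1 and det T = −6, so the characteristic polynomial is λ² − (−1)λ + (−6) with roots 2 and −3.
Eigenvectors give P = [[3, 5], [1, 2]] with P⁻¹ = [[2, −5], [−1, 3]], and T = P·diag(2, −3)·P⁻¹.
Then T⁶ = P·diag(64, 729)·P⁻¹ = [[192, 3645], [64, 1458]] · [[2, −5], [−1, 3]] = [[−3261, 9975], [−1330, 4054]].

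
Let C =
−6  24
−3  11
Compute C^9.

tr C = 5 and det C = 6, so the characteristic polynomial is λ² − (5)λ + (6) with roots 2 and 3.
Eigenvectors give P = [[3, −8], [1, −3]] with P⁻¹ = [[3, −8], [1, −3]], and C = P·diag(2, 3)·P⁻¹.
Then C^9 = P·diag(512, 19683)·P⁻¹ = [[1536, −157464], [512, −59049]] · [[3, −8], [1, −3]] = [[−152856, 460104], [−57513, 173051]].

[[−152856, 460104], [−57513, 173051]]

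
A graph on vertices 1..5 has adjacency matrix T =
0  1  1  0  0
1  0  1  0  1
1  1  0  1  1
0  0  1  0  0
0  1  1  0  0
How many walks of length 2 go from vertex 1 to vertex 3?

1

The number of length-2 walks from vertex 1 to vertex 3 is entry (1,3) of T^2, where T is the adjacency matrix.
T^2 = [[2, 1, 1, 1, 2], [1, 3, 2, 1, 1], [1, 2, 4, 0, 1], [1, 1, 0, 1, 1], [2, 1, 1, 1, 2]]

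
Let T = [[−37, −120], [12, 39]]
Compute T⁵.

[[−2197, −7320], [732, 2439]]

tr T = 2 and det T = −3, so the characteristic polynomial is λ² − (2)λ + (−3) with roots −1 and 3.
Eigenvectors give P = [[−10, 3], [3, −1]] with P⁻¹ = [[−1, −3], [−3, −10]], and T = P·diag(−1, 3)·P⁻¹.
Then T⁵ = P·diag(−1, 243)·P⁻¹ = [[10, 729], [−3, −243]] · [[−1, −3], [−3, −10]] = [[−2197, −7320], [732, 2439]].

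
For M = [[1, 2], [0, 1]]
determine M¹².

[[1, 24], [0, 1]]

M = I + N where N = [[0, 2], [0, 0]] is strictly upper-triangular, so N² = 0.
(I + N)¹² = I + 12·N = [[1, 24], [0, 1]].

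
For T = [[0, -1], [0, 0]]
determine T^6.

T is strictly triangular, hence nilpotent: T^2 = 0, so T^6 = 0.

[[0, 0], [0, 0]]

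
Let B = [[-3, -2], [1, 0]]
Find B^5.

[[-63, -62], [31, 30]]

tr B = -3 and det B = 2, so the characteristic polynomial is λ² − (-3)λ + (2) with roots -2 and -1.
Eigenvectors give P = [[-2, -1], [1, 1]] with P⁻¹ = [[-1, -1], [1, 2]], and B = P·diag(-2, -1)·P⁻¹.
Then B^5 = P·diag(-32, -1)·P⁻¹ = [[64, 1], [-32, -1]] · [[-1, -1], [1, 2]] = [[-63, -62], [31, 30]].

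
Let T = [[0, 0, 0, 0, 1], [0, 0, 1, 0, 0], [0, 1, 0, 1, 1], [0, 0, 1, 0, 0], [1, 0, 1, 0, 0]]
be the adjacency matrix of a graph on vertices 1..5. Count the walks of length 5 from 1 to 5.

The number of length-5 walks from vertex 1 to vertex 5 is entry (1,5) of T⁵, where T is the adjacency matrix.
T² = [[1, 0, 1, 0, 0], [0, 1, 0, 1, 1], [1, 0, 3, 0, 0], [0, 1, 0, 1, 1], [0, 1, 0, 1, 2]]
T³ = [[0, 1, 0, 1, 2], [1, 0, 3, 0, 0], [0, 3, 0, 3, 4], [1, 0, 3, 0, 0], [2, 0, 4, 0, 0]]
T⁴ = [[2, 0, 4, 0, 0], [0, 3, 0, 3, 4], [4, 0, 10, 0, 0], [0, 3, 0, 3, 4], [0, 4, 0, 4, 6]]
T⁵ = [[0, 4, 0, 4, 6], [4, 0, 10, 0, 0], [0, 10, 0, 10, 14], [4, 0, 10, 0, 0], [6, 0, 14, 0, 0]]

6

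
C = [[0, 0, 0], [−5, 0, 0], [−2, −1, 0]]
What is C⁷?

C is strictly triangular, hence nilpotent: C³ = 0, so C⁷ = 0.

[[0, 0, 0], [0, 0, 0], [0, 0, 0]]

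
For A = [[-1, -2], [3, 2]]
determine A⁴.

A² = [[-5, -2], [3, -2]]
A³ = [[-1, 6], [-9, -10]]
A⁴ = [[19, 14], [-21, -2]]

[[19, 14], [-21, -2]]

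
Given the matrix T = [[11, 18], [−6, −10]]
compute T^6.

tr T = 1 and det T = −2, so the characteristic polynomial is λ² − (1)λ + (−2) with roots 2 and −1.
Eigenvectors give P = [[2, −3], [−1, 2]] with P⁻¹ = [[2, 3], [1, 2]], and T = P·diag(2, −1)·P⁻¹.
Then T^6 = P·diag(64, 1)·P⁻¹ = [[128, −3], [−64, 2]] · [[2, 3], [1, 2]] = [[253, 378], [−126, −188]].

[[253, 378], [−126, −188]]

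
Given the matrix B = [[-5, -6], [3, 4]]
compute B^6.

tr B = -1 and det B = -2, so the characteristic polynomial is λ² − (-1)λ + (-2) with roots 1 and -2.
Eigenvectors give P = [[-1, -2], [1, 1]] with P⁻¹ = [[1, 2], [-1, -1]], and B = P·diag(1, -2)·P⁻¹.
Then B^6 = P·diag(1, 64)·P⁻¹ = [[-1, -128], [1, 64]] · [[1, 2], [-1, -1]] = [[127, 126], [-63, -62]].

[[127, 126], [-63, -62]]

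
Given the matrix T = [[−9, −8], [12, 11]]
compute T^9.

[[−39369, −39368], [59052, 59051]]

tr T = 2 and det T = −3, so the characteristic polynomial is λ² − (2)λ + (−3) with roots 3 and −1.
Eigenvectors give P = [[−2, −1], [3, 1]] with P⁻¹ = [[1, 1], [−3, −2]], and T = P·diag(3, −1)·P⁻¹.
Then T^9 = P·diag(19683, −1)·P⁻¹ = [[−39366, 1], [59049, −1]] · [[1, 1], [−3, −2]] = [[−39369, −39368], [59052, 59051]].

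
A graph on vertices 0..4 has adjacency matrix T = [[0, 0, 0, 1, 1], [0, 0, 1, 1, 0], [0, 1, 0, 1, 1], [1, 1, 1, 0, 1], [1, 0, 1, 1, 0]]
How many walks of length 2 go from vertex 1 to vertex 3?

1

The number of length-2 walks from vertex 1 to vertex 3 is entry (1,3) of T², where T is the adjacency matrix.
T² = [[2, 1, 2, 1, 1], [1, 2, 1, 1, 2], [2, 1, 3, 2, 1], [1, 1, 2, 4, 2], [1, 2, 1, 2, 3]]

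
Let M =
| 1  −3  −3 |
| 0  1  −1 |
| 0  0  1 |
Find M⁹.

M = I + N where N = [[0, −3, −3], [0, 0, −1], [0, 0, 0]] is strictly upper-triangular, so N³ = 0.
(I + N)⁹ = I + 9·N + 36·N² = [[1, −27, 81], [0, 1, −9], [0, 0, 1]].

[[1, −27, 81], [0, 1, −9], [0, 0, 1]]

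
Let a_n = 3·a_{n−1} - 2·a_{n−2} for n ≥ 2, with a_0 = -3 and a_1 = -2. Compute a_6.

With companion matrix Q = [[3, -2], [1, 0]], [a_n, a_{n−1}]ᵀ = Q·[a_{n−1}, a_{n−2}]ᵀ, so [a_6, a_5]ᵀ = Q⁵·[a_1, a_0]ᵀ.
Q⁵ = [[63, -62], [31, -30]], giving [a_6, a_5]ᵀ = [[60], [28]].

60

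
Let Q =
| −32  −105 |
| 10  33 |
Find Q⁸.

[[−37574, −132405], [12610, 44391]]

tr Q = 1 and det Q = −6, so the characteristic polynomial is λ² − (1)λ + (−6) with roots −2 and 3.
Eigenvectors give P = [[−7, 3], [2, −1]] with P⁻¹ = [[−1, −3], [−2, −7]], and Q = P·diag(−2, 3)·P⁻¹.
Then Q⁸ = P·diag(256, 6561)·P⁻¹ = [[−1792, 19683], [512, −6561]] · [[−1, −3], [−2, −7]] = [[−37574, −132405], [12610, 44391]].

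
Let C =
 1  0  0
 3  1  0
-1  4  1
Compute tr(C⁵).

C = I + N where N = [[0, 0, 0], [3, 0, 0], [-1, 4, 0]] is strictly lower-triangular, so N³ = 0.
(I + N)⁵ = I + 5·N + 10·N² = [[1, 0, 0], [15, 1, 0], [115, 20, 1]].

3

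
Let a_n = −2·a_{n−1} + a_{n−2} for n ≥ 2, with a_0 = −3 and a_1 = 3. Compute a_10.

−10089

With companion matrix M = [[−2, 1], [1, 0]], [a_n, a_{n−1}]ᵀ = M·[a_{n−1}, a_{n−2}]ᵀ, so [a_10, a_9]ᵀ = M^9·[a_1, a_0]ᵀ.
M^9 = [[−2378, 985], [985, −408]], giving [a_10, a_9]ᵀ = [[−10089], [4179]].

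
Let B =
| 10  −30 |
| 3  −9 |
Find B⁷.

B² = B (a projection; rank 1, trace 1), so B⁷ = B.

[[10, −30], [3, −9]]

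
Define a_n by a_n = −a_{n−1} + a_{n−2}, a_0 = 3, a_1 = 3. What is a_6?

−9

With companion matrix C = [[−1, 1], [1, 0]], [a_n, a_{n−1}]ᵀ = C·[a_{n−1}, a_{n−2}]ᵀ, so [a_6, a_5]ᵀ = C^5·[a_1, a_0]ᵀ.
C^5 = [[−8, 5], [5, −3]], giving [a_6, a_5]ᵀ = [[−9], [6]].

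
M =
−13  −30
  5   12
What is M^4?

[[211, 390], [−65, −114]]

tr M = −1 and det M = −6, so the characteristic polynomial is λ² − (−1)λ + (−6) with roots −3 and 2.
Eigenvectors give P = [[3, −2], [−1, 1]] with P⁻¹ = [[1, 2], [1, 3]], and M = P·diag(−3, 2)·P⁻¹.
Then M^4 = P·diag(81, 16)·P⁻¹ = [[243, −32], [−81, 16]] · [[1, 2], [1, 3]] = [[211, 390], [−65, −114]].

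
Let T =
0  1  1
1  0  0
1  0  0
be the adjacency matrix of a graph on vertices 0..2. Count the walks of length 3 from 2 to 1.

The number of length-3 walks from vertex 2 to vertex 1 is entry (2,1) of T³, where T is the adjacency matrix.
T² = [[2, 0, 0], [0, 1, 1], [0, 1, 1]]
T³ = [[0, 2, 2], [2, 0, 0], [2, 0, 0]]

0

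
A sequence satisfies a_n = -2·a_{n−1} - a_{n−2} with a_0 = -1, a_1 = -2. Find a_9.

-26

With companion matrix T = [[-2, -1], [1, 0]], [a_n, a_{n−1}]ᵀ = T·[a_{n−1}, a_{n−2}]ᵀ, so [a_9, a_8]ᵀ = T^8·[a_1, a_0]ᵀ.
T^8 = [[9, 8], [-8, -7]], giving [a_9, a_8]ᵀ = [[-26], [23]].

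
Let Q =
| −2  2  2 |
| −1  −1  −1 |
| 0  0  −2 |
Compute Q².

[[2, −6, −10], [3, −1, 1], [0, 0, 4]]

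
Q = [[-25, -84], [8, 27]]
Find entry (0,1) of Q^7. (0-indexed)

-45948

tr Q = 2 and det Q = -3, so the characteristic polynomial is λ² − (2)λ + (-3) with roots 3 and -1.
Eigenvectors give P = [[-3, 7], [1, -2]] with P⁻¹ = [[2, 7], [1, 3]], and Q = P·diag(3, -1)·P⁻¹.
Then Q^7 = P·diag(2187, -1)·P⁻¹ = [[-6561, -7], [2187, 2]] · [[2, 7], [1, 3]] = [[-13129, -45948], [4376, 15315]].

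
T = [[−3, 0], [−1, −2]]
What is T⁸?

tr T = −5 and det T = 6, so the characteristic polynomial is λ² − (−5)λ + (6) with roots −3 and −2.
Eigenvectors give P = [[1, 0], [1, −1]] with P⁻¹ = [[1, 0], [1, −1]], and T = P·diag(−3, −2)·P⁻¹.
Then T⁸ = P·diag(6561, 256)·P⁻¹ = [[6561, 0], [6561, −256]] · [[1, 0], [1, −1]] = [[6561, 0], [6305, 256]].

[[6561, 0], [6305, 256]]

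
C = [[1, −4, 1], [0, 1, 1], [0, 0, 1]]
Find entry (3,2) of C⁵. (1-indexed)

0

C = I + N where N = [[0, −4, 1], [0, 0, 1], [0, 0, 0]] is strictly upper-triangular, so N³ = 0.
(I + N)⁵ = I + 5·N + 10·N² = [[1, −20, −35], [0, 1, 5], [0, 0, 1]].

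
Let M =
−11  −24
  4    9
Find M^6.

tr M = −2 and det M = −3, so the characteristic polynomial is λ² − (−2)λ + (−3) with roots 1 and −3.
Eigenvectors give P = [[−2, −3], [1, 1]] with P⁻¹ = [[1, 3], [−1, −2]], and M = P·diag(1, −3)·P⁻¹.
Then M^6 = P·diag(1, 729)·P⁻¹ = [[−2, −2187], [1, 729]] · [[1, 3], [−1, −2]] = [[2185, 4368], [−728, −1455]].

[[2185, 4368], [−728, −1455]]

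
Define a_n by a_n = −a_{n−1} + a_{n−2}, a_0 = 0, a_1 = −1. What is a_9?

With companion matrix B = [[−1, 1], [1, 0]], [a_n, a_{n−1}]ᵀ = B·[a_{n−1}, a_{n−2}]ᵀ, so [a_9, a_8]ᵀ = B⁸·[a_1, a_0]ᵀ.
B⁸ = [[34, −21], [−21, 13]], giving [a_9, a_8]ᵀ = [[−34], [21]].

−34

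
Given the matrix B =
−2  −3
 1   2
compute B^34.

B² = I (check: tr B = 0 and det B = −1), so B^34 = I since 34 is even.

[[1, 0], [0, 1]]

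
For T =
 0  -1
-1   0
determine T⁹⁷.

T² = I (check: tr T = 0 and det T = -1), so T⁹⁷ = T since 97 is odd.

[[0, -1], [-1, 0]]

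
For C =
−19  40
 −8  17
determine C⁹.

[[−98419, 196840], [−39368, 78737]]

tr C = −2 and det C = −3, so the characteristic polynomial is λ² − (−2)λ + (−3) with roots −3 and 1.
Eigenvectors give P = [[5, 2], [2, 1]] with P⁻¹ = [[1, −2], [−2, 5]], and C = P·diag(−3, 1)·P⁻¹.
Then C⁹ = P·diag(−19683, 1)·P⁻¹ = [[−98415, 2], [−39366, 1]] · [[1, −2], [−2, 5]] = [[−98419, 196840], [−39368, 78737]].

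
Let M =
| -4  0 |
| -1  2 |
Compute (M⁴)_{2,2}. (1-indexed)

16

M² = [[16, 0], [2, 4]]
M³ = [[-64, 0], [-12, 8]]
M⁴ = [[256, 0], [40, 16]]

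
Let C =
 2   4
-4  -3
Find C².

[[-12, -4], [4, -7]]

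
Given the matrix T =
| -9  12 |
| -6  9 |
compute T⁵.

tr T = 0 and det T = -9, so the characteristic polynomial is λ² − (0)λ + (-9) with roots -3 and 3.
Eigenvectors give P = [[2, 1], [1, 1]] with P⁻¹ = [[1, -1], [-1, 2]], and T = P·diag(-3, 3)·P⁻¹.
Then T⁵ = P·diag(-243, 243)·P⁻¹ = [[-486, 243], [-243, 243]] · [[1, -1], [-1, 2]] = [[-729, 972], [-486, 729]].

[[-729, 972], [-486, 729]]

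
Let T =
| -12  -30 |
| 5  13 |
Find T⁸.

tr T = 1 and det T = -6, so the characteristic polynomial is λ² − (1)λ + (-6) with roots -2 and 3.
Eigenvectors give P = [[3, -2], [-1, 1]] with P⁻¹ = [[1, 2], [1, 3]], and T = P·diag(-2, 3)·P⁻¹.
Then T⁸ = P·diag(256, 6561)·P⁻¹ = [[768, -13122], [-256, 6561]] · [[1, 2], [1, 3]] = [[-12354, -37830], [6305, 19171]].

[[-12354, -37830], [6305, 19171]]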